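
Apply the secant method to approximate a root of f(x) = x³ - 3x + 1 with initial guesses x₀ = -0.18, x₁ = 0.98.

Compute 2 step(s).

f(x) = x³ - 3x + 1
x₀ = -0.18, x₁ = 0.98

Secant formula: x_{n+1} = x_n - f(x_n)(x_n - x_{n-1})/(f(x_n) - f(x_{n-1}))

Iteration 1:
  f(-0.180000) = 1.534168
  f(0.980000) = -0.998808
  x_2 = 0.980000 - (-0.998808)×(0.980000 - (-0.180000))/(-0.998808 - 1.534168)
       = 0.522587
Iteration 2:
  f(0.980000) = -0.998808
  f(0.522587) = -0.425043
  x_3 = 0.522587 - (-0.425043)×(0.522587 - 0.980000)/(-0.425043 - (-0.998808))
       = 0.183736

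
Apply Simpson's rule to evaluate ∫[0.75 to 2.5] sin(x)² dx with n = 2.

f(x) = sin(x)²
a = 0.75, b = 2.5, n = 2
h = (b - a)/n = 0.875000

Simpson's rule: (h/3)[f(x₀) + 4f(x₁) + 2f(x₂) + ... + f(xₙ)]

x_0 = 0.7500, f(x_0) = 0.464631, coefficient = 1
x_1 = 1.6250, f(x_1) = 0.997065, coefficient = 4
x_2 = 2.5000, f(x_2) = 0.358169, coefficient = 1

I ≈ (0.875000/3) × 4.811060 = 1.403226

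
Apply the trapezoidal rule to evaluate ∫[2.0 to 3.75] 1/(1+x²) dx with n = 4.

f(x) = 1/(1+x²)
a = 2.0, b = 3.75, n = 4
h = (b - a)/n = 0.437500

Trapezoidal rule: (h/2)[f(x₀) + 2f(x₁) + 2f(x₂) + ... + f(xₙ)]

x_0 = 2.0000, f(x_0) = 0.200000, coefficient = 1
x_1 = 2.4375, f(x_1) = 0.144063, coefficient = 2
x_2 = 2.8750, f(x_2) = 0.107926, coefficient = 2
x_3 = 3.3125, f(x_3) = 0.083524, coefficient = 2
x_4 = 3.7500, f(x_4) = 0.066390, coefficient = 1

I ≈ (0.437500/2) × 0.937415 = 0.205060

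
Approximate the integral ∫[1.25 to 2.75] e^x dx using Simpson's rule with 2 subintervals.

f(x) = e^x
a = 1.25, b = 2.75, n = 2
h = (b - a)/n = 0.750000

Simpson's rule: (h/3)[f(x₀) + 4f(x₁) + 2f(x₂) + ... + f(xₙ)]

x_0 = 1.2500, f(x_0) = 3.490343, coefficient = 1
x_1 = 2.0000, f(x_1) = 7.389056, coefficient = 4
x_2 = 2.7500, f(x_2) = 15.642632, coefficient = 1

I ≈ (0.750000/3) × 48.689199 = 12.172300
Exact value: 12.152289
Error: 0.020011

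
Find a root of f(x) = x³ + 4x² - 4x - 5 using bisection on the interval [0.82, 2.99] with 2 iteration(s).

f(x) = x³ + 4x² - 4x - 5
Initial interval: [0.82, 2.99]

Iteration 1:
  c_1 = (0.820000 + 2.990000)/2 = 1.905000
  f(c_1) = f(1.905000) = 8.809393
  f(a) × f(c) < 0, new interval: [0.820000, 1.905000]
Iteration 2:
  c_2 = (0.820000 + 1.905000)/2 = 1.362500
  f(c_2) = f(1.362500) = -0.495021
  f(a) × f(c) ≥ 0, new interval: [1.362500, 1.905000]

After 2 iteration(s), the approximation is c_2 = 1.362500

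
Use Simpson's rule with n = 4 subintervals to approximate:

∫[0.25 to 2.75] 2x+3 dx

f(x) = 2x+3
a = 0.25, b = 2.75, n = 4
h = (b - a)/n = 0.625000

Simpson's rule: (h/3)[f(x₀) + 4f(x₁) + 2f(x₂) + ... + f(xₙ)]

x_0 = 0.2500, f(x_0) = 3.500000, coefficient = 1
x_1 = 0.8750, f(x_1) = 4.750000, coefficient = 4
x_2 = 1.5000, f(x_2) = 6.000000, coefficient = 2
x_3 = 2.1250, f(x_3) = 7.250000, coefficient = 4
x_4 = 2.7500, f(x_4) = 8.500000, coefficient = 1

I ≈ (0.625000/3) × 72.000000 = 15.000000
Exact value: 15.000000
Error: 0.000000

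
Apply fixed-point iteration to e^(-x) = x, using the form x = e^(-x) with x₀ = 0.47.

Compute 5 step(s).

Equation: e^(-x) = x
Fixed-point form: x = e^(-x)
x₀ = 0.47

x_1 = g(0.470000) = 0.625002
x_2 = g(0.625002) = 0.535260
x_3 = g(0.535260) = 0.585517
x_4 = g(0.585517) = 0.556818
x_5 = g(0.556818) = 0.573030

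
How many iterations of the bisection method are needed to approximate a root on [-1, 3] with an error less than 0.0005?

We need (b-a)/2^n ≤ 0.0005
(3 - (-1))/2^n ≤ 0.0005
4/2^n ≤ 0.0005
2^n ≥ 8000
n ≥ log₂(8000) = 12.97
n ≥ 13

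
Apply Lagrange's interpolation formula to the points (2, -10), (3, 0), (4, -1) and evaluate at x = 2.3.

Lagrange interpolation formula:
P(x) = Σ yᵢ × Lᵢ(x)
where Lᵢ(x) = Π_{j≠i} (x - xⱼ)/(xᵢ - xⱼ)

L_0(2.3) = (2.3 - 3)/(2 - 3) × (2.3 - 4)/(2 - 4) = 0.595000
L_1(2.3) = (2.3 - 2)/(3 - 2) × (2.3 - 4)/(3 - 4) = 0.510000
L_2(2.3) = (2.3 - 2)/(4 - 2) × (2.3 - 3)/(4 - 3) = -0.105000

P(2.3) = (-10)×L_0(2.3) + 0×L_1(2.3) + (-1)×L_2(2.3)
P(2.3) = -5.845000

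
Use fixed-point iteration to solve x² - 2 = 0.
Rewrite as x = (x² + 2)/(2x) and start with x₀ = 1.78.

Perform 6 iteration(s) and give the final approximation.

Equation: x² - 2 = 0
Fixed-point form: x = (x² + 2)/(2x)
x₀ = 1.78

x_1 = g(1.780000) = 1.451798
x_2 = g(1.451798) = 1.414700
x_3 = g(1.414700) = 1.414214
x_4 = g(1.414214) = 1.414214
x_5 = g(1.414214) = 1.414214
x_6 = g(1.414214) = 1.414214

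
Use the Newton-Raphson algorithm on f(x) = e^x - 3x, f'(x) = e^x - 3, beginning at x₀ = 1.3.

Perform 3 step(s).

f(x) = e^x - 3x
f'(x) = e^x - 3
x₀ = 1.3

Newton-Raphson formula: x_{n+1} = x_n - f(x_n)/f'(x_n)

Iteration 1:
  f(1.300000) = -0.230703
  f'(1.300000) = 0.669297
  x_1 = 1.300000 - (-0.230703)/0.669297 = 1.644695
Iteration 2:
  f(1.644695) = 0.245345
  f'(1.644695) = 2.179431
  x_2 = 1.644695 - 0.245345/2.179431 = 1.532122
Iteration 3:
  f(1.532122) = 0.031621
  f'(1.532122) = 1.627987
  x_3 = 1.532122 - 0.031621/1.627987 = 1.512699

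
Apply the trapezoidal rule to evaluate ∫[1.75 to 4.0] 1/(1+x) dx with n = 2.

f(x) = 1/(1+x)
a = 1.75, b = 4.0, n = 2
h = (b - a)/n = 1.125000

Trapezoidal rule: (h/2)[f(x₀) + 2f(x₁) + 2f(x₂) + ... + f(xₙ)]

x_0 = 1.7500, f(x_0) = 0.363636, coefficient = 1
x_1 = 2.8750, f(x_1) = 0.258065, coefficient = 2
x_2 = 4.0000, f(x_2) = 0.200000, coefficient = 1

I ≈ (1.125000/2) × 1.079765 = 0.607368
Exact value: 0.597837
Error: 0.009531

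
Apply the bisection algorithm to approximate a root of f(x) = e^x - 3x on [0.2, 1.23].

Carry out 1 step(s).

f(x) = e^x - 3x
Initial interval: [0.2, 1.23]

Iteration 1:
  c_1 = (0.200000 + 1.230000)/2 = 0.715000
  f(c_1) = f(0.715000) = -0.100813
  f(a) × f(c) < 0, new interval: [0.200000, 0.715000]

After 1 iteration(s), the approximation is c_1 = 0.715000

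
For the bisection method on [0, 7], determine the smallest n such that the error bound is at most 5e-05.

We need (b-a)/2^n ≤ 5e-05
(7 - 0)/2^n ≤ 5e-05
7/2^n ≤ 5e-05
2^n ≥ 140000
n ≥ log₂(140000) = 17.10
n ≥ 18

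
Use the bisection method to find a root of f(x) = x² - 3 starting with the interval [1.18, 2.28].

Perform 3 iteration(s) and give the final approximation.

f(x) = x² - 3
Initial interval: [1.18, 2.28]

Iteration 1:
  c_1 = (1.180000 + 2.280000)/2 = 1.730000
  f(c_1) = f(1.730000) = -0.007100
  f(a) × f(c) ≥ 0, new interval: [1.730000, 2.280000]
Iteration 2:
  c_2 = (1.730000 + 2.280000)/2 = 2.005000
  f(c_2) = f(2.005000) = 1.020025
  f(a) × f(c) < 0, new interval: [1.730000, 2.005000]
Iteration 3:
  c_3 = (1.730000 + 2.005000)/2 = 1.867500
  f(c_3) = f(1.867500) = 0.487556
  f(a) × f(c) < 0, new interval: [1.730000, 1.867500]

After 3 iteration(s), the approximation is c_3 = 1.867500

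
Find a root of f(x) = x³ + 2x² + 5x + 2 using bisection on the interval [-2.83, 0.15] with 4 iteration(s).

f(x) = x³ + 2x² + 5x + 2
Initial interval: [-2.83, 0.15]

Iteration 1:
  c_1 = (-2.830000 + 0.150000)/2 = -1.340000
  f(c_1) = f(-1.340000) = -3.514904
  f(a) × f(c) ≥ 0, new interval: [-1.340000, 0.150000]
Iteration 2:
  c_2 = (-1.340000 + 0.150000)/2 = -0.595000
  f(c_2) = f(-0.595000) = -0.477595
  f(a) × f(c) ≥ 0, new interval: [-0.595000, 0.150000]
Iteration 3:
  c_3 = (-0.595000 + 0.150000)/2 = -0.222500
  f(c_3) = f(-0.222500) = 0.975497
  f(a) × f(c) < 0, new interval: [-0.595000, -0.222500]
Iteration 4:
  c_4 = (-0.595000 + (-0.222500))/2 = -0.408750
  f(c_4) = f(-0.408750) = 0.222111
  f(a) × f(c) < 0, new interval: [-0.595000, -0.408750]

After 4 iteration(s), the approximation is c_4 = -0.408750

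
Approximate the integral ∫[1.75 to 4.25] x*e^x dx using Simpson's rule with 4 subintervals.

f(x) = x*e^x
a = 1.75, b = 4.25, n = 4
h = (b - a)/n = 0.625000

Simpson's rule: (h/3)[f(x₀) + 4f(x₁) + 2f(x₂) + ... + f(xₙ)]

x_0 = 1.7500, f(x_0) = 10.070555, coefficient = 1
x_1 = 2.3750, f(x_1) = 25.533656, coefficient = 4
x_2 = 3.0000, f(x_2) = 60.256611, coefficient = 2
x_3 = 3.6250, f(x_3) = 136.027121, coefficient = 4
x_4 = 4.2500, f(x_4) = 297.948002, coefficient = 1

I ≈ (0.625000/3) × 1074.774890 = 223.911435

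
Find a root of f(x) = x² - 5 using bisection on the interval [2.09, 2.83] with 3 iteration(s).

f(x) = x² - 5
Initial interval: [2.09, 2.83]

Iteration 1:
  c_1 = (2.090000 + 2.830000)/2 = 2.460000
  f(c_1) = f(2.460000) = 1.051600
  f(a) × f(c) < 0, new interval: [2.090000, 2.460000]
Iteration 2:
  c_2 = (2.090000 + 2.460000)/2 = 2.275000
  f(c_2) = f(2.275000) = 0.175625
  f(a) × f(c) < 0, new interval: [2.090000, 2.275000]
Iteration 3:
  c_3 = (2.090000 + 2.275000)/2 = 2.182500
  f(c_3) = f(2.182500) = -0.236694
  f(a) × f(c) ≥ 0, new interval: [2.182500, 2.275000]

After 3 iteration(s), the approximation is c_3 = 2.182500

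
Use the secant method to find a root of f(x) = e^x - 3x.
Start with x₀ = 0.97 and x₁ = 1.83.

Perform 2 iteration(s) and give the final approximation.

f(x) = e^x - 3x
x₀ = 0.97, x₁ = 1.83

Secant formula: x_{n+1} = x_n - f(x_n)(x_n - x_{n-1})/(f(x_n) - f(x_{n-1}))

Iteration 1:
  f(0.970000) = -0.272056
  f(1.830000) = 0.743887
  x_2 = 1.830000 - 0.743887×(1.830000 - 0.970000)/(0.743887 - (-0.272056))
       = 1.200296
Iteration 2:
  f(1.830000) = 0.743887
  f(1.200296) = -0.279788
  x_3 = 1.200296 - (-0.279788)×(1.200296 - 1.830000)/(-0.279788 - 0.743887)
       = 1.372405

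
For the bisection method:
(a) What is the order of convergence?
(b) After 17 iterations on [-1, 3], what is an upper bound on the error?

(a) Bisection has linear (order 1) convergence; the error is halved each step.

(b) Error bound = (b-a)/2^n = (3 - (-1))/2^{17}
    = 4/2^{17}

(a) 1 (linear); (b) error ≤ 3.05e-05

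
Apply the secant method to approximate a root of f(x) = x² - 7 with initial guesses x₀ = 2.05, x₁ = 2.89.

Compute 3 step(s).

f(x) = x² - 7
x₀ = 2.05, x₁ = 2.89

Secant formula: x_{n+1} = x_n - f(x_n)(x_n - x_{n-1})/(f(x_n) - f(x_{n-1}))

Iteration 1:
  f(2.050000) = -2.797500
  f(2.890000) = 1.352100
  x_2 = 2.890000 - 1.352100×(2.890000 - 2.050000)/(1.352100 - (-2.797500))
       = 2.616296
Iteration 2:
  f(2.890000) = 1.352100
  f(2.616296) = -0.154998
  x_3 = 2.616296 - (-0.154998)×(2.616296 - 2.890000)/(-0.154998 - 1.352100)
       = 2.644445
Iteration 3:
  f(2.616296) = -0.154998
  f(2.644445) = -0.006912
  x_4 = 2.644445 - (-0.006912)×(2.644445 - 2.616296)/(-0.006912 - (-0.154998))
       = 2.645759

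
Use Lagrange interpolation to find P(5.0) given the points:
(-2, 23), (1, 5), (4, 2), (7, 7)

Lagrange interpolation formula:
P(x) = Σ yᵢ × Lᵢ(x)
where Lᵢ(x) = Π_{j≠i} (x - xⱼ)/(xᵢ - xⱼ)

L_0(5.0) = (5.0 - 1)/(-2 - 1) × (5.0 - 4)/(-2 - 4) × (5.0 - 7)/(-2 - 7) = 0.049383
L_1(5.0) = (5.0 - (-2))/(1 - (-2)) × (5.0 - 4)/(1 - 4) × (5.0 - 7)/(1 - 7) = -0.259259
L_2(5.0) = (5.0 - (-2))/(4 - (-2)) × (5.0 - 1)/(4 - 1) × (5.0 - 7)/(4 - 7) = 1.037037
L_3(5.0) = (5.0 - (-2))/(7 - (-2)) × (5.0 - 1)/(7 - 1) × (5.0 - 4)/(7 - 4) = 0.172840

P(5.0) = 23×L_0(5.0) + 5×L_1(5.0) + 2×L_2(5.0) + 7×L_3(5.0)
P(5.0) = 3.123457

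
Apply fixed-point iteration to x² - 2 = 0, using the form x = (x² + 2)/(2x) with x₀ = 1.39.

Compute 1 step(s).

Equation: x² - 2 = 0
Fixed-point form: x = (x² + 2)/(2x)
x₀ = 1.39

x_1 = g(1.390000) = 1.414424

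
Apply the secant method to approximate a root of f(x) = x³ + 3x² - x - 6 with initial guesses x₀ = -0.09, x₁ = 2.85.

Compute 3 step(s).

f(x) = x³ + 3x² - x - 6
x₀ = -0.09, x₁ = 2.85

Secant formula: x_{n+1} = x_n - f(x_n)(x_n - x_{n-1})/(f(x_n) - f(x_{n-1}))

Iteration 1:
  f(-0.090000) = -5.886429
  f(2.850000) = 38.666625
  x_2 = 2.850000 - 38.666625×(2.850000 - (-0.090000))/(38.666625 - (-5.886429))
       = 0.298438
Iteration 2:
  f(2.850000) = 38.666625
  f(0.298438) = -6.004662
  x_3 = 0.298438 - (-6.004662)×(0.298438 - 2.850000)/(-6.004662 - 38.666625)
       = 0.641416
Iteration 3:
  f(0.298438) = -6.004662
  f(0.641416) = -5.143285
  x_4 = 0.641416 - (-5.143285)×(0.641416 - 0.298438)/(-5.143285 - (-6.004662))
       = 2.689338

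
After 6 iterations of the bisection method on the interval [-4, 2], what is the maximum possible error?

Bisection error bound: |error| ≤ (b-a)/2^n
|error| ≤ (2 - (-4))/2^6 = 6/2^6
|error| ≤ 0.0937500000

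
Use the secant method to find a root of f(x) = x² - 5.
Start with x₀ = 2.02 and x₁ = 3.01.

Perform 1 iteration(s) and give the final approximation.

f(x) = x² - 5
x₀ = 2.02, x₁ = 3.01

Secant formula: x_{n+1} = x_n - f(x_n)(x_n - x_{n-1})/(f(x_n) - f(x_{n-1}))

Iteration 1:
  f(2.020000) = -0.919600
  f(3.010000) = 4.060100
  x_2 = 3.010000 - 4.060100×(3.010000 - 2.020000)/(4.060100 - (-0.919600))
       = 2.202823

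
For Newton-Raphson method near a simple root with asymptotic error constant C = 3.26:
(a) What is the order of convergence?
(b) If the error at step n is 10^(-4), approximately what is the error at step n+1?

(a) Newton-Raphson has quadratic (order 2) convergence near simple roots.
    This means |e_{n+1}| ≈ C|e_n|².

(b) With |e_n| = 10^(-4) and C = 3.26:
    |e_{n+1}| ≈ 3.26 × (10^(-4))² = 3.26 × 10^(-8)

(a) 2 (quadratic); (b) |e_{n+1}| ≈ 3.260e-08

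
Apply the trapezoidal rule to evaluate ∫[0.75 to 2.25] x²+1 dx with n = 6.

f(x) = x²+1
a = 0.75, b = 2.25, n = 6
h = (b - a)/n = 0.250000

Trapezoidal rule: (h/2)[f(x₀) + 2f(x₁) + 2f(x₂) + ... + f(xₙ)]

x_0 = 0.7500, f(x_0) = 1.562500, coefficient = 1
x_1 = 1.0000, f(x_1) = 2.000000, coefficient = 2
x_2 = 1.2500, f(x_2) = 2.562500, coefficient = 2
x_3 = 1.5000, f(x_3) = 3.250000, coefficient = 2
x_4 = 1.7500, f(x_4) = 4.062500, coefficient = 2
x_5 = 2.0000, f(x_5) = 5.000000, coefficient = 2
x_6 = 2.2500, f(x_6) = 6.062500, coefficient = 1

I ≈ (0.250000/2) × 41.375000 = 5.171875
Exact value: 5.156250
Error: 0.015625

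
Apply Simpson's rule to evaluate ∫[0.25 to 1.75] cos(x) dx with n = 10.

f(x) = cos(x)
a = 0.25, b = 1.75, n = 10
h = (b - a)/n = 0.150000

Simpson's rule: (h/3)[f(x₀) + 4f(x₁) + 2f(x₂) + ... + f(xₙ)]

x_0 = 0.2500, f(x_0) = 0.968912, coefficient = 1
x_1 = 0.4000, f(x_1) = 0.921061, coefficient = 4
x_2 = 0.5500, f(x_2) = 0.852525, coefficient = 2
x_3 = 0.7000, f(x_3) = 0.764842, coefficient = 4
x_4 = 0.8500, f(x_4) = 0.659983, coefficient = 2
x_5 = 1.0000, f(x_5) = 0.540302, coefficient = 4
x_6 = 1.1500, f(x_6) = 0.408487, coefficient = 2
x_7 = 1.3000, f(x_7) = 0.267499, coefficient = 4
x_8 = 1.4500, f(x_8) = 0.120503, coefficient = 2
x_9 = 1.6000, f(x_9) = -0.029200, coefficient = 4
x_10 = 1.7500, f(x_10) = -0.178246, coefficient = 1

I ≈ (0.150000/3) × 14.731681 = 0.736584
Exact value: 0.736582
Error: 0.000002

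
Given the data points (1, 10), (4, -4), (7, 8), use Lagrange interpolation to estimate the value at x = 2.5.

Lagrange interpolation formula:
P(x) = Σ yᵢ × Lᵢ(x)
where Lᵢ(x) = Π_{j≠i} (x - xⱼ)/(xᵢ - xⱼ)

L_0(2.5) = (2.5 - 4)/(1 - 4) × (2.5 - 7)/(1 - 7) = 0.375000
L_1(2.5) = (2.5 - 1)/(4 - 1) × (2.5 - 7)/(4 - 7) = 0.750000
L_2(2.5) = (2.5 - 1)/(7 - 1) × (2.5 - 4)/(7 - 4) = -0.125000

P(2.5) = 10×L_0(2.5) + (-4)×L_1(2.5) + 8×L_2(2.5)
P(2.5) = -0.250000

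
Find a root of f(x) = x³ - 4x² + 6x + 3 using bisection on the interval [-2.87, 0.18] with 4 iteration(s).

f(x) = x³ - 4x² + 6x + 3
Initial interval: [-2.87, 0.18]

Iteration 1:
  c_1 = (-2.870000 + 0.180000)/2 = -1.345000
  f(c_1) = f(-1.345000) = -14.739239
  f(a) × f(c) ≥ 0, new interval: [-1.345000, 0.180000]
Iteration 2:
  c_2 = (-1.345000 + 0.180000)/2 = -0.582500
  f(c_2) = f(-0.582500) = -2.049871
  f(a) × f(c) ≥ 0, new interval: [-0.582500, 0.180000]
Iteration 3:
  c_3 = (-0.582500 + 0.180000)/2 = -0.201250
  f(c_3) = f(-0.201250) = 1.622343
  f(a) × f(c) < 0, new interval: [-0.582500, -0.201250]
Iteration 4:
  c_4 = (-0.582500 + (-0.201250))/2 = -0.391875
  f(c_4) = f(-0.391875) = -0.025693
  f(a) × f(c) ≥ 0, new interval: [-0.391875, -0.201250]

After 4 iteration(s), the approximation is c_4 = -0.391875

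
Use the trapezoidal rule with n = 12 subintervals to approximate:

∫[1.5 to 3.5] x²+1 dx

f(x) = x²+1
a = 1.5, b = 3.5, n = 12
h = (b - a)/n = 0.166667

Trapezoidal rule: (h/2)[f(x₀) + 2f(x₁) + 2f(x₂) + ... + f(xₙ)]

x_0 = 1.5000, f(x_0) = 3.250000, coefficient = 1
x_1 = 1.6667, f(x_1) = 3.777778, coefficient = 2
x_2 = 1.8333, f(x_2) = 4.361111, coefficient = 2
x_3 = 2.0000, f(x_3) = 5.000000, coefficient = 2
x_4 = 2.1667, f(x_4) = 5.694444, coefficient = 2
x_5 = 2.3333, f(x_5) = 6.444444, coefficient = 2
x_6 = 2.5000, f(x_6) = 7.250000, coefficient = 2
x_7 = 2.6667, f(x_7) = 8.111111, coefficient = 2
x_8 = 2.8333, f(x_8) = 9.027778, coefficient = 2
x_9 = 3.0000, f(x_9) = 10.000000, coefficient = 2
x_10 = 3.1667, f(x_10) = 11.027778, coefficient = 2
x_11 = 3.3333, f(x_11) = 12.111111, coefficient = 2
x_12 = 3.5000, f(x_12) = 13.250000, coefficient = 1

I ≈ (0.166667/2) × 182.111111 = 15.175926
Exact value: 15.166667
Error: 0.009259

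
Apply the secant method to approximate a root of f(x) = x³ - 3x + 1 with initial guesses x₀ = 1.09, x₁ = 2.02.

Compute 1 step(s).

f(x) = x³ - 3x + 1
x₀ = 1.09, x₁ = 2.02

Secant formula: x_{n+1} = x_n - f(x_n)(x_n - x_{n-1})/(f(x_n) - f(x_{n-1}))

Iteration 1:
  f(1.090000) = -0.974971
  f(2.020000) = 3.182408
  x_2 = 2.020000 - 3.182408×(2.020000 - 1.090000)/(3.182408 - (-0.974971))
       = 1.308100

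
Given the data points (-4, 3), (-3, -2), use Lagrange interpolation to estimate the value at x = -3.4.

Lagrange interpolation formula:
P(x) = Σ yᵢ × Lᵢ(x)
where Lᵢ(x) = Π_{j≠i} (x - xⱼ)/(xᵢ - xⱼ)

L_0(-3.4) = (-3.4 - (-3))/(-4 - (-3)) = 0.400000
L_1(-3.4) = (-3.4 - (-4))/(-3 - (-4)) = 0.600000

P(-3.4) = 3×L_0(-3.4) + (-2)×L_1(-3.4)
P(-3.4) = 0.000000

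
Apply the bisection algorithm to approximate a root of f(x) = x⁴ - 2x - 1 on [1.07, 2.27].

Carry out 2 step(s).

f(x) = x⁴ - 2x - 1
Initial interval: [1.07, 2.27]

Iteration 1:
  c_1 = (1.070000 + 2.270000)/2 = 1.670000
  f(c_1) = f(1.670000) = 3.437963
  f(a) × f(c) < 0, new interval: [1.070000, 1.670000]
Iteration 2:
  c_2 = (1.070000 + 1.670000)/2 = 1.370000
  f(c_2) = f(1.370000) = -0.217246
  f(a) × f(c) ≥ 0, new interval: [1.370000, 1.670000]

After 2 iteration(s), the approximation is c_2 = 1.370000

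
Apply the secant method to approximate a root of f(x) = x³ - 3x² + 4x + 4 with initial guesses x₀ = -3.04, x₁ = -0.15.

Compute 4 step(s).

f(x) = x³ - 3x² + 4x + 4
x₀ = -3.04, x₁ = -0.15

Secant formula: x_{n+1} = x_n - f(x_n)(x_n - x_{n-1})/(f(x_n) - f(x_{n-1}))

Iteration 1:
  f(-3.040000) = -63.979264
  f(-0.150000) = 3.329125
  x_2 = -0.150000 - 3.329125×(-0.150000 - (-3.040000))/(3.329125 - (-63.979264))
       = -0.292942
Iteration 2:
  f(-0.150000) = 3.329125
  f(-0.292942) = 2.545650
  x_3 = -0.292942 - 2.545650×(-0.292942 - (-0.150000))/(2.545650 - 3.329125)
       = -0.757385
Iteration 3:
  f(-0.292942) = 2.545650
  f(-0.757385) = -1.184894
  x_4 = -0.757385 - (-1.184894)×(-0.757385 - (-0.292942))/(-1.184894 - 2.545650)
       = -0.609869
Iteration 4:
  f(-0.757385) = -1.184894
  f(-0.609869) = 0.217873
  x_5 = -0.609869 - 0.217873×(-0.609869 - (-0.757385))/(0.217873 - (-1.184894))
       = -0.632780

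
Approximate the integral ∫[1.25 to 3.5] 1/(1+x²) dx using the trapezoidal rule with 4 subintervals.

f(x) = 1/(1+x²)
a = 1.25, b = 3.5, n = 4
h = (b - a)/n = 0.562500

Trapezoidal rule: (h/2)[f(x₀) + 2f(x₁) + 2f(x₂) + ... + f(xₙ)]

x_0 = 1.2500, f(x_0) = 0.390244, coefficient = 1
x_1 = 1.8125, f(x_1) = 0.233364, coefficient = 2
x_2 = 2.3750, f(x_2) = 0.150588, coefficient = 2
x_3 = 2.9375, f(x_3) = 0.103854, coefficient = 2
x_4 = 3.5000, f(x_4) = 0.075472, coefficient = 1

I ≈ (0.562500/2) × 1.441327 = 0.405373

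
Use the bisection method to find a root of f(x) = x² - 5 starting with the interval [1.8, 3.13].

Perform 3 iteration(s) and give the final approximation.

f(x) = x² - 5
Initial interval: [1.8, 3.13]

Iteration 1:
  c_1 = (1.800000 + 3.130000)/2 = 2.465000
  f(c_1) = f(2.465000) = 1.076225
  f(a) × f(c) < 0, new interval: [1.800000, 2.465000]
Iteration 2:
  c_2 = (1.800000 + 2.465000)/2 = 2.132500
  f(c_2) = f(2.132500) = -0.452444
  f(a) × f(c) ≥ 0, new interval: [2.132500, 2.465000]
Iteration 3:
  c_3 = (2.132500 + 2.465000)/2 = 2.298750
  f(c_3) = f(2.298750) = 0.284252
  f(a) × f(c) < 0, new interval: [2.132500, 2.298750]

After 3 iteration(s), the approximation is c_3 = 2.298750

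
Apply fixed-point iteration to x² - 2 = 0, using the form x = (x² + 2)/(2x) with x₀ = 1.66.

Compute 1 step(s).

Equation: x² - 2 = 0
Fixed-point form: x = (x² + 2)/(2x)
x₀ = 1.66

x_1 = g(1.660000) = 1.432410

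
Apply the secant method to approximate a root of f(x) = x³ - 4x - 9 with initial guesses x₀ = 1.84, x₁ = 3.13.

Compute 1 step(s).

f(x) = x³ - 4x - 9
x₀ = 1.84, x₁ = 3.13

Secant formula: x_{n+1} = x_n - f(x_n)(x_n - x_{n-1})/(f(x_n) - f(x_{n-1}))

Iteration 1:
  f(1.840000) = -10.130496
  f(3.130000) = 9.144297
  x_2 = 3.130000 - 9.144297×(3.130000 - 1.840000)/(9.144297 - (-10.130496))
       = 2.518002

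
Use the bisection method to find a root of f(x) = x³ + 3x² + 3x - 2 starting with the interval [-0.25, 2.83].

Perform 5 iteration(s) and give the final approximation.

f(x) = x³ + 3x² + 3x - 2
Initial interval: [-0.25, 2.83]

Iteration 1:
  c_1 = (-0.250000 + 2.830000)/2 = 1.290000
  f(c_1) = f(1.290000) = 9.008989
  f(a) × f(c) < 0, new interval: [-0.250000, 1.290000]
Iteration 2:
  c_2 = (-0.250000 + 1.290000)/2 = 0.520000
  f(c_2) = f(0.520000) = 0.511808
  f(a) × f(c) < 0, new interval: [-0.250000, 0.520000]
Iteration 3:
  c_3 = (-0.250000 + 0.520000)/2 = 0.135000
  f(c_3) = f(0.135000) = -1.537865
  f(a) × f(c) ≥ 0, new interval: [0.135000, 0.520000]
Iteration 4:
  c_4 = (0.135000 + 0.520000)/2 = 0.327500
  f(c_4) = f(0.327500) = -0.660605
  f(a) × f(c) ≥ 0, new interval: [0.327500, 0.520000]
Iteration 5:
  c_5 = (0.327500 + 0.520000)/2 = 0.423750
  f(c_5) = f(0.423750) = -0.113968
  f(a) × f(c) ≥ 0, new interval: [0.423750, 0.520000]

After 5 iteration(s), the approximation is c_5 = 0.423750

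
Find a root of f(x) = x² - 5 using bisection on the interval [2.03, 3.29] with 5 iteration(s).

f(x) = x² - 5
Initial interval: [2.03, 3.29]

Iteration 1:
  c_1 = (2.030000 + 3.290000)/2 = 2.660000
  f(c_1) = f(2.660000) = 2.075600
  f(a) × f(c) < 0, new interval: [2.030000, 2.660000]
Iteration 2:
  c_2 = (2.030000 + 2.660000)/2 = 2.345000
  f(c_2) = f(2.345000) = 0.499025
  f(a) × f(c) < 0, new interval: [2.030000, 2.345000]
Iteration 3:
  c_3 = (2.030000 + 2.345000)/2 = 2.187500
  f(c_3) = f(2.187500) = -0.214844
  f(a) × f(c) ≥ 0, new interval: [2.187500, 2.345000]
Iteration 4:
  c_4 = (2.187500 + 2.345000)/2 = 2.266250
  f(c_4) = f(2.266250) = 0.135889
  f(a) × f(c) < 0, new interval: [2.187500, 2.266250]
Iteration 5:
  c_5 = (2.187500 + 2.266250)/2 = 2.226875
  f(c_5) = f(2.226875) = -0.041028
  f(a) × f(c) ≥ 0, new interval: [2.226875, 2.266250]

After 5 iteration(s), the approximation is c_5 = 2.226875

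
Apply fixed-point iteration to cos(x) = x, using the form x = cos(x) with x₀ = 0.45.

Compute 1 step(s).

Equation: cos(x) = x
Fixed-point form: x = cos(x)
x₀ = 0.45

x_1 = g(0.450000) = 0.900447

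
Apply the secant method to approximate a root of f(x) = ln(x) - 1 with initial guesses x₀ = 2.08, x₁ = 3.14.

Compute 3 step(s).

f(x) = ln(x) - 1
x₀ = 2.08, x₁ = 3.14

Secant formula: x_{n+1} = x_n - f(x_n)(x_n - x_{n-1})/(f(x_n) - f(x_{n-1}))

Iteration 1:
  f(2.080000) = -0.267632
  f(3.140000) = 0.144223
  x_2 = 3.140000 - 0.144223×(3.140000 - 2.080000)/(0.144223 - (-0.267632))
       = 2.768811
Iteration 2:
  f(3.140000) = 0.144223
  f(2.768811) = 0.018418
  x_3 = 2.768811 - 0.018418×(2.768811 - 3.140000)/(0.018418 - 0.144223)
       = 2.714468
Iteration 3:
  f(2.768811) = 0.018418
  f(2.714468) = -0.001404
  x_4 = 2.714468 - (-0.001404)×(2.714468 - 2.768811)/(-0.001404 - 0.018418)
       = 2.718317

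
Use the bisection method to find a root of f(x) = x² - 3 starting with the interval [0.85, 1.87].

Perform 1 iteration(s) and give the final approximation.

f(x) = x² - 3
Initial interval: [0.85, 1.87]

Iteration 1:
  c_1 = (0.850000 + 1.870000)/2 = 1.360000
  f(c_1) = f(1.360000) = -1.150400
  f(a) × f(c) ≥ 0, new interval: [1.360000, 1.870000]

After 1 iteration(s), the approximation is c_1 = 1.360000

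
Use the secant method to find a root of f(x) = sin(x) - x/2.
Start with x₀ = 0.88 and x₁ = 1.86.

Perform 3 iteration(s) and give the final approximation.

f(x) = sin(x) - x/2
x₀ = 0.88, x₁ = 1.86

Secant formula: x_{n+1} = x_n - f(x_n)(x_n - x_{n-1})/(f(x_n) - f(x_{n-1}))

Iteration 1:
  f(0.880000) = 0.330739
  f(1.860000) = 0.028471
  x_2 = 1.860000 - 0.028471×(1.860000 - 0.880000)/(0.028471 - 0.330739)
       = 1.952308
Iteration 2:
  f(1.860000) = 0.028471
  f(1.952308) = -0.048052
  x_3 = 1.952308 - (-0.048052)×(1.952308 - 1.860000)/(-0.048052 - 0.028471)
       = 1.894345
Iteration 3:
  f(1.952308) = -0.048052
  f(1.894345) = 0.000941
  x_4 = 1.894345 - 0.000941×(1.894345 - 1.952308)/(0.000941 - (-0.048052))
       = 1.895458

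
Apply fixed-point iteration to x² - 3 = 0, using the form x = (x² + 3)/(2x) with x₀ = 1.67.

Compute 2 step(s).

Equation: x² - 3 = 0
Fixed-point form: x = (x² + 3)/(2x)
x₀ = 1.67

x_1 = g(1.670000) = 1.733204
x_2 = g(1.733204) = 1.732051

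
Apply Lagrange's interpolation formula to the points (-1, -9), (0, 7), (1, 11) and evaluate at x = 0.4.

Lagrange interpolation formula:
P(x) = Σ yᵢ × Lᵢ(x)
where Lᵢ(x) = Π_{j≠i} (x - xⱼ)/(xᵢ - xⱼ)

L_0(0.4) = (0.4 - 0)/(-1 - 0) × (0.4 - 1)/(-1 - 1) = -0.120000
L_1(0.4) = (0.4 - (-1))/(0 - (-1)) × (0.4 - 1)/(0 - 1) = 0.840000
L_2(0.4) = (0.4 - (-1))/(1 - (-1)) × (0.4 - 0)/(1 - 0) = 0.280000

P(0.4) = (-9)×L_0(0.4) + 7×L_1(0.4) + 11×L_2(0.4)
P(0.4) = 10.040000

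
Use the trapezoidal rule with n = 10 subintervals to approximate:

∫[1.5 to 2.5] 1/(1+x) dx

f(x) = 1/(1+x)
a = 1.5, b = 2.5, n = 10
h = (b - a)/n = 0.100000

Trapezoidal rule: (h/2)[f(x₀) + 2f(x₁) + 2f(x₂) + ... + f(xₙ)]

x_0 = 1.5000, f(x_0) = 0.400000, coefficient = 1
x_1 = 1.6000, f(x_1) = 0.384615, coefficient = 2
x_2 = 1.7000, f(x_2) = 0.370370, coefficient = 2
x_3 = 1.8000, f(x_3) = 0.357143, coefficient = 2
x_4 = 1.9000, f(x_4) = 0.344828, coefficient = 2
x_5 = 2.0000, f(x_5) = 0.333333, coefficient = 2
x_6 = 2.1000, f(x_6) = 0.322581, coefficient = 2
x_7 = 2.2000, f(x_7) = 0.312500, coefficient = 2
x_8 = 2.3000, f(x_8) = 0.303030, coefficient = 2
x_9 = 2.4000, f(x_9) = 0.294118, coefficient = 2
x_10 = 2.5000, f(x_10) = 0.285714, coefficient = 1

I ≈ (0.100000/2) × 6.730751 = 0.336538
Exact value: 0.336472
Error: 0.000065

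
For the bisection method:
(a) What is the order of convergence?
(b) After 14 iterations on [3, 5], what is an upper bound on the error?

(a) Bisection has linear (order 1) convergence; the error is halved each step.

(b) Error bound = (b-a)/2^n = (5 - 3)/2^{14}
    = 2/2^{14}

(a) 1 (linear); (b) error ≤ 1.22e-04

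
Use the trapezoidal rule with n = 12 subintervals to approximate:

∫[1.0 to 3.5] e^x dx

f(x) = e^x
a = 1.0, b = 3.5, n = 12
h = (b - a)/n = 0.208333

Trapezoidal rule: (h/2)[f(x₀) + 2f(x₁) + 2f(x₂) + ... + f(xₙ)]

x_0 = 1.0000, f(x_0) = 2.718282, coefficient = 1
x_1 = 1.2083, f(x_1) = 3.347900, coefficient = 2
x_2 = 1.4167, f(x_2) = 4.123353, coefficient = 2
x_3 = 1.6250, f(x_3) = 5.078419, coefficient = 2
x_4 = 1.8333, f(x_4) = 6.254701, coefficient = 2
x_5 = 2.0417, f(x_5) = 7.703438, coefficient = 2
x_6 = 2.2500, f(x_6) = 9.487736, coefficient = 2
x_7 = 2.4583, f(x_7) = 11.685320, coefficient = 2
x_8 = 2.6667, f(x_8) = 14.391916, coefficient = 2
x_9 = 2.8750, f(x_9) = 17.725424, coefficient = 2
x_10 = 3.0833, f(x_10) = 21.831051, coefficient = 2
x_11 = 3.2917, f(x_11) = 26.887639, coefficient = 2
x_12 = 3.5000, f(x_12) = 33.115452, coefficient = 1

I ≈ (0.208333/2) × 292.867528 = 30.507034
Exact value: 30.397170
Error: 0.109864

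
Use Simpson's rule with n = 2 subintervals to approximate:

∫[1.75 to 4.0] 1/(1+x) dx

f(x) = 1/(1+x)
a = 1.75, b = 4.0, n = 2
h = (b - a)/n = 1.125000

Simpson's rule: (h/3)[f(x₀) + 4f(x₁) + 2f(x₂) + ... + f(xₙ)]

x_0 = 1.7500, f(x_0) = 0.363636, coefficient = 1
x_1 = 2.8750, f(x_1) = 0.258065, coefficient = 4
x_2 = 4.0000, f(x_2) = 0.200000, coefficient = 1

I ≈ (1.125000/3) × 1.595894 = 0.598460
Exact value: 0.597837
Error: 0.000623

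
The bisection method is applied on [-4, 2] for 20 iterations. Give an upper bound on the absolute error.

Bisection error bound: |error| ≤ (b-a)/2^n
|error| ≤ (2 - (-4))/2^20 = 6/2^20
|error| ≤ 0.0000057220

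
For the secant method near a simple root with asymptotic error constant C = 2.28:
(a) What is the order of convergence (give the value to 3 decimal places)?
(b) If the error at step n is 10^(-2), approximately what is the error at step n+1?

(a) Secant method has superlinear convergence with order φ = (1+√5)/2 ≈ 1.618.
    This means |e_{n+1}| ≈ C|e_n|^1.618.

(b) With |e_n| = 10^(-2) and C = 2.28:
    |e_{n+1}| ≈ 2.28 × (10^(-2))^1.618 = 2.28 × 10^(-3.24)

(a) ≈ 1.618 (golden ratio); (b) |e_{n+1}| ≈ 1.324e-03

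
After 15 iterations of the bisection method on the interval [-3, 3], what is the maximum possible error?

Bisection error bound: |error| ≤ (b-a)/2^n
|error| ≤ (3 - (-3))/2^15 = 6/2^15
|error| ≤ 0.0001831055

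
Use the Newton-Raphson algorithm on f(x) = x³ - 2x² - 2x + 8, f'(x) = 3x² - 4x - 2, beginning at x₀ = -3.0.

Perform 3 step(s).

f(x) = x³ - 2x² - 2x + 8
f'(x) = 3x² - 4x - 2
x₀ = -3.0

Newton-Raphson formula: x_{n+1} = x_n - f(x_n)/f'(x_n)

Iteration 1:
  f(-3.000000) = -31.000000
  f'(-3.000000) = 37.000000
  x_1 = -3.000000 - (-31.000000)/37.000000 = -2.162162
Iteration 2:
  f(-2.162162) = -7.133556
  f'(-2.162162) = 20.673484
  x_2 = -2.162162 - (-7.133556)/20.673484 = -1.817104
Iteration 3:
  f(-1.817104) = -0.969361
  f'(-1.817104) = 15.174016
  x_3 = -1.817104 - (-0.969361)/15.174016 = -1.753221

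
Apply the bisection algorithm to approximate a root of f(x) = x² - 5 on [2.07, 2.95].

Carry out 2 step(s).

f(x) = x² - 5
Initial interval: [2.07, 2.95]

Iteration 1:
  c_1 = (2.070000 + 2.950000)/2 = 2.510000
  f(c_1) = f(2.510000) = 1.300100
  f(a) × f(c) < 0, new interval: [2.070000, 2.510000]
Iteration 2:
  c_2 = (2.070000 + 2.510000)/2 = 2.290000
  f(c_2) = f(2.290000) = 0.244100
  f(a) × f(c) < 0, new interval: [2.070000, 2.290000]

After 2 iteration(s), the approximation is c_2 = 2.290000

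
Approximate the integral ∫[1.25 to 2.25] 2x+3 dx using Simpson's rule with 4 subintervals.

f(x) = 2x+3
a = 1.25, b = 2.25, n = 4
h = (b - a)/n = 0.250000

Simpson's rule: (h/3)[f(x₀) + 4f(x₁) + 2f(x₂) + ... + f(xₙ)]

x_0 = 1.2500, f(x_0) = 5.500000, coefficient = 1
x_1 = 1.5000, f(x_1) = 6.000000, coefficient = 4
x_2 = 1.7500, f(x_2) = 6.500000, coefficient = 2
x_3 = 2.0000, f(x_3) = 7.000000, coefficient = 4
x_4 = 2.2500, f(x_4) = 7.500000, coefficient = 1

I ≈ (0.250000/3) × 78.000000 = 6.500000
Exact value: 6.500000
Error: 0.000000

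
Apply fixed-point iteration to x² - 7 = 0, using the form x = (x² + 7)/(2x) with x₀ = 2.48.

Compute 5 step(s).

Equation: x² - 7 = 0
Fixed-point form: x = (x² + 7)/(2x)
x₀ = 2.48

x_1 = g(2.480000) = 2.651290
x_2 = g(2.651290) = 2.645757
x_3 = g(2.645757) = 2.645751
x_4 = g(2.645751) = 2.645751
x_5 = g(2.645751) = 2.645751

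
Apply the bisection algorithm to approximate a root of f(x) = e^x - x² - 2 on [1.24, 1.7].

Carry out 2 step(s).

f(x) = e^x - x² - 2
Initial interval: [1.24, 1.7]

Iteration 1:
  c_1 = (1.240000 + 1.700000)/2 = 1.470000
  f(c_1) = f(1.470000) = 0.188335
  f(a) × f(c) < 0, new interval: [1.240000, 1.470000]
Iteration 2:
  c_2 = (1.240000 + 1.470000)/2 = 1.355000
  f(c_2) = f(1.355000) = 0.040736
  f(a) × f(c) < 0, new interval: [1.240000, 1.355000]

After 2 iteration(s), the approximation is c_2 = 1.355000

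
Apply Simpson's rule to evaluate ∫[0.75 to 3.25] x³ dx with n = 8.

f(x) = x³
a = 0.75, b = 3.25, n = 8
h = (b - a)/n = 0.312500

Simpson's rule: (h/3)[f(x₀) + 4f(x₁) + 2f(x₂) + ... + f(xₙ)]

x_0 = 0.7500, f(x_0) = 0.421875, coefficient = 1
x_1 = 1.0625, f(x_1) = 1.199463, coefficient = 4
x_2 = 1.3750, f(x_2) = 2.599609, coefficient = 2
x_3 = 1.6875, f(x_3) = 4.805420, coefficient = 4
x_4 = 2.0000, f(x_4) = 8.000000, coefficient = 2
x_5 = 2.3125, f(x_5) = 12.366455, coefficient = 4
x_6 = 2.6250, f(x_6) = 18.087891, coefficient = 2
x_7 = 2.9375, f(x_7) = 25.347412, coefficient = 4
x_8 = 3.2500, f(x_8) = 34.328125, coefficient = 1

I ≈ (0.312500/3) × 267.000000 = 27.812500
Exact value: 27.812500
Error: 0.000000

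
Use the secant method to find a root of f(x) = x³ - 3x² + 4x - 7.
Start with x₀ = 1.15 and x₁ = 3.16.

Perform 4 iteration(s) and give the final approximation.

f(x) = x³ - 3x² + 4x - 7
x₀ = 1.15, x₁ = 3.16

Secant formula: x_{n+1} = x_n - f(x_n)(x_n - x_{n-1})/(f(x_n) - f(x_{n-1}))

Iteration 1:
  f(1.150000) = -4.846625
  f(3.160000) = 7.237696
  x_2 = 3.160000 - 7.237696×(3.160000 - 1.150000)/(7.237696 - (-4.846625))
       = 1.956145
Iteration 2:
  f(3.160000) = 7.237696
  f(1.956145) = -3.169734
  x_3 = 1.956145 - (-3.169734)×(1.956145 - 3.160000)/(-3.169734 - 7.237696)
       = 2.322797
Iteration 3:
  f(1.956145) = -3.169734
  f(2.322797) = -1.362586
  x_4 = 2.322797 - (-1.362586)×(2.322797 - 1.956145)/(-1.362586 - (-3.169734))
       = 2.599251
Iteration 4:
  f(2.322797) = -1.362586
  f(2.599251) = 0.689502
  x_5 = 2.599251 - 0.689502×(2.599251 - 2.322797)/(0.689502 - (-1.362586))
       = 2.506362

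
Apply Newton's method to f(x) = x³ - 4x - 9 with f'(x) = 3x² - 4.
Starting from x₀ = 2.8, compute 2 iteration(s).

f(x) = x³ - 4x - 9
f'(x) = 3x² - 4
x₀ = 2.8

Newton-Raphson formula: x_{n+1} = x_n - f(x_n)/f'(x_n)

Iteration 1:
  f(2.800000) = 1.752000
  f'(2.800000) = 19.520000
  x_1 = 2.800000 - 1.752000/19.520000 = 2.710246
Iteration 2:
  f(2.710246) = 0.066946
  f'(2.710246) = 18.036299
  x_2 = 2.710246 - 0.066946/18.036299 = 2.706534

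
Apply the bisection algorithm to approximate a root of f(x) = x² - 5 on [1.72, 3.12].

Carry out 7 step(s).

f(x) = x² - 5
Initial interval: [1.72, 3.12]

Iteration 1:
  c_1 = (1.720000 + 3.120000)/2 = 2.420000
  f(c_1) = f(2.420000) = 0.856400
  f(a) × f(c) < 0, new interval: [1.720000, 2.420000]
Iteration 2:
  c_2 = (1.720000 + 2.420000)/2 = 2.070000
  f(c_2) = f(2.070000) = -0.715100
  f(a) × f(c) ≥ 0, new interval: [2.070000, 2.420000]
Iteration 3:
  c_3 = (2.070000 + 2.420000)/2 = 2.245000
  f(c_3) = f(2.245000) = 0.040025
  f(a) × f(c) < 0, new interval: [2.070000, 2.245000]
Iteration 4:
  c_4 = (2.070000 + 2.245000)/2 = 2.157500
  f(c_4) = f(2.157500) = -0.345194
  f(a) × f(c) ≥ 0, new interval: [2.157500, 2.245000]
Iteration 5:
  c_5 = (2.157500 + 2.245000)/2 = 2.201250
  f(c_5) = f(2.201250) = -0.154498
  f(a) × f(c) ≥ 0, new interval: [2.201250, 2.245000]
Iteration 6:
  c_6 = (2.201250 + 2.245000)/2 = 2.223125
  f(c_6) = f(2.223125) = -0.057715
  f(a) × f(c) ≥ 0, new interval: [2.223125, 2.245000]
Iteration 7:
  c_7 = (2.223125 + 2.245000)/2 = 2.234063
  f(c_7) = f(2.234063) = -0.008965
  f(a) × f(c) ≥ 0, new interval: [2.234063, 2.245000]

After 7 iteration(s), the approximation is c_7 = 2.234063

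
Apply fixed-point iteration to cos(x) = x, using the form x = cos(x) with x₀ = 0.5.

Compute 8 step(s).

Equation: cos(x) = x
Fixed-point form: x = cos(x)
x₀ = 0.5

x_1 = g(0.500000) = 0.877583
x_2 = g(0.877583) = 0.639012
x_3 = g(0.639012) = 0.802685
x_4 = g(0.802685) = 0.694778
x_5 = g(0.694778) = 0.768196
x_6 = g(0.768196) = 0.719165
x_7 = g(0.719165) = 0.752356
x_8 = g(0.752356) = 0.730081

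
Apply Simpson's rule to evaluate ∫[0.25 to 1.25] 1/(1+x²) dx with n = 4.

f(x) = 1/(1+x²)
a = 0.25, b = 1.25, n = 4
h = (b - a)/n = 0.250000

Simpson's rule: (h/3)[f(x₀) + 4f(x₁) + 2f(x₂) + ... + f(xₙ)]

x_0 = 0.2500, f(x_0) = 0.941176, coefficient = 1
x_1 = 0.5000, f(x_1) = 0.800000, coefficient = 4
x_2 = 0.7500, f(x_2) = 0.640000, coefficient = 2
x_3 = 1.0000, f(x_3) = 0.500000, coefficient = 4
x_4 = 1.2500, f(x_4) = 0.390244, coefficient = 1

I ≈ (0.250000/3) × 7.811420 = 0.650952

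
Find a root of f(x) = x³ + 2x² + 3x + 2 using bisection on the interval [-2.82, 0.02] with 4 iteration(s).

f(x) = x³ + 2x² + 3x + 2
Initial interval: [-2.82, 0.02]

Iteration 1:
  c_1 = (-2.820000 + 0.020000)/2 = -1.400000
  f(c_1) = f(-1.400000) = -1.024000
  f(a) × f(c) ≥ 0, new interval: [-1.400000, 0.020000]
Iteration 2:
  c_2 = (-1.400000 + 0.020000)/2 = -0.690000
  f(c_2) = f(-0.690000) = 0.553691
  f(a) × f(c) < 0, new interval: [-1.400000, -0.690000]
Iteration 3:
  c_3 = (-1.400000 + (-0.690000))/2 = -1.045000
  f(c_3) = f(-1.045000) = -0.092116
  f(a) × f(c) ≥ 0, new interval: [-1.045000, -0.690000]
Iteration 4:
  c_4 = (-1.045000 + (-0.690000))/2 = -0.867500
  f(c_4) = f(-0.867500) = 0.249770
  f(a) × f(c) < 0, new interval: [-1.045000, -0.867500]

After 4 iteration(s), the approximation is c_4 = -0.867500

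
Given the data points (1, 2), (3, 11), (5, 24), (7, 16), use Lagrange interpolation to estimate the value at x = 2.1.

Lagrange interpolation formula:
P(x) = Σ yᵢ × Lᵢ(x)
where Lᵢ(x) = Π_{j≠i} (x - xⱼ)/(xᵢ - xⱼ)

L_0(2.1) = (2.1 - 3)/(1 - 3) × (2.1 - 5)/(1 - 5) × (2.1 - 7)/(1 - 7) = 0.266437
L_1(2.1) = (2.1 - 1)/(3 - 1) × (2.1 - 5)/(3 - 5) × (2.1 - 7)/(3 - 7) = 0.976938
L_2(2.1) = (2.1 - 1)/(5 - 1) × (2.1 - 3)/(5 - 3) × (2.1 - 7)/(5 - 7) = -0.303187
L_3(2.1) = (2.1 - 1)/(7 - 1) × (2.1 - 3)/(7 - 3) × (2.1 - 5)/(7 - 5) = 0.059812

P(2.1) = 2×L_0(2.1) + 11×L_1(2.1) + 24×L_2(2.1) + 16×L_3(2.1)
P(2.1) = 4.959688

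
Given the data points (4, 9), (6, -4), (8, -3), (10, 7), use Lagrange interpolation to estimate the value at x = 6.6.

Lagrange interpolation formula:
P(x) = Σ yᵢ × Lᵢ(x)
where Lᵢ(x) = Π_{j≠i} (x - xⱼ)/(xᵢ - xⱼ)

L_0(6.6) = (6.6 - 6)/(4 - 6) × (6.6 - 8)/(4 - 8) × (6.6 - 10)/(4 - 10) = -0.059500
L_1(6.6) = (6.6 - 4)/(6 - 4) × (6.6 - 8)/(6 - 8) × (6.6 - 10)/(6 - 10) = 0.773500
L_2(6.6) = (6.6 - 4)/(8 - 4) × (6.6 - 6)/(8 - 6) × (6.6 - 10)/(8 - 10) = 0.331500
L_3(6.6) = (6.6 - 4)/(10 - 4) × (6.6 - 6)/(10 - 6) × (6.6 - 8)/(10 - 8) = -0.045500

P(6.6) = 9×L_0(6.6) + (-4)×L_1(6.6) + (-3)×L_2(6.6) + 7×L_3(6.6)
P(6.6) = -4.942500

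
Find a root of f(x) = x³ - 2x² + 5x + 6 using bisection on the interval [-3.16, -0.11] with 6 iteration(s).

f(x) = x³ - 2x² + 5x + 6
Initial interval: [-3.16, -0.11]

Iteration 1:
  c_1 = (-3.160000 + (-0.110000))/2 = -1.635000
  f(c_1) = f(-1.635000) = -11.892173
  f(a) × f(c) ≥ 0, new interval: [-1.635000, -0.110000]
Iteration 2:
  c_2 = (-1.635000 + (-0.110000))/2 = -0.872500
  f(c_2) = f(-0.872500) = -0.549209
  f(a) × f(c) ≥ 0, new interval: [-0.872500, -0.110000]
Iteration 3:
  c_3 = (-0.872500 + (-0.110000))/2 = -0.491250
  f(c_3) = f(-0.491250) = 2.942545
  f(a) × f(c) < 0, new interval: [-0.872500, -0.491250]
Iteration 4:
  c_4 = (-0.872500 + (-0.491250))/2 = -0.681875
  f(c_4) = f(-0.681875) = 1.343678
  f(a) × f(c) < 0, new interval: [-0.872500, -0.681875]
Iteration 5:
  c_5 = (-0.872500 + (-0.681875))/2 = -0.777188
  f(c_5) = f(-0.777188) = 0.436585
  f(a) × f(c) < 0, new interval: [-0.872500, -0.777188]
Iteration 6:
  c_6 = (-0.872500 + (-0.777188))/2 = -0.824844
  f(c_6) = f(-0.824844) = -0.046150
  f(a) × f(c) ≥ 0, new interval: [-0.824844, -0.777188]

After 6 iteration(s), the approximation is c_6 = -0.824844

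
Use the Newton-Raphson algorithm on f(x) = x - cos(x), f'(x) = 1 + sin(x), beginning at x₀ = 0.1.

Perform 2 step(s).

f(x) = x - cos(x)
f'(x) = 1 + sin(x)
x₀ = 0.1

Newton-Raphson formula: x_{n+1} = x_n - f(x_n)/f'(x_n)

Iteration 1:
  f(0.100000) = -0.895004
  f'(0.100000) = 1.099833
  x_1 = 0.100000 - (-0.895004)/1.099833 = 0.913763
Iteration 2:
  f(0.913763) = 0.302993
  f'(0.913763) = 1.791808
  x_2 = 0.913763 - 0.302993/1.791808 = 0.744664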